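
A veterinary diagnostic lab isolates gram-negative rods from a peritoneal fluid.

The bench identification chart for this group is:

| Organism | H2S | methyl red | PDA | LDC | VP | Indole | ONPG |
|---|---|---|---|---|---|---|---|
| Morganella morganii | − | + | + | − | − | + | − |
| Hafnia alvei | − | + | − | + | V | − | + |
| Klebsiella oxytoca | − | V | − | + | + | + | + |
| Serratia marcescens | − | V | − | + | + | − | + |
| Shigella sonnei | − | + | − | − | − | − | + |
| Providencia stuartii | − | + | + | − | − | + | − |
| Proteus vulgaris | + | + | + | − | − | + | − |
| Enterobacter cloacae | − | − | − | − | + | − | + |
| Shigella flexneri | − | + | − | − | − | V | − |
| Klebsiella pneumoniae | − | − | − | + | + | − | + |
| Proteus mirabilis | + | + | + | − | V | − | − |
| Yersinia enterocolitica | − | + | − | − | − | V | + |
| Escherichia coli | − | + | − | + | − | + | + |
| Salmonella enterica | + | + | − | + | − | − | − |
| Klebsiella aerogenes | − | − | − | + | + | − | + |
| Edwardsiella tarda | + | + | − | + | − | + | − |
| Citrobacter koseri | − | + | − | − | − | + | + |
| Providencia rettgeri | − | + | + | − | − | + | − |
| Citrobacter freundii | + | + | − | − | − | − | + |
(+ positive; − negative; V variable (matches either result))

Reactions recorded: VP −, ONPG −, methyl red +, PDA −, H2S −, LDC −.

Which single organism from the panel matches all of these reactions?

Shigella flexneri

PDA −: excludes 5 organisms — 14 left.
H2S −: excludes Salmonella enterica, Edwardsiella tarda, Citrobacter freundii — 11 left.
VP −: excludes 5 organisms — 6 left.
methyl red +: all 6 remaining candidates are consistent.
LDC −: excludes Hafnia alvei, Escherichia coli — 4 left.
ONPG −: excludes Shigella sonnei, Yersinia enterocolitica, Citrobacter koseri — 1 left.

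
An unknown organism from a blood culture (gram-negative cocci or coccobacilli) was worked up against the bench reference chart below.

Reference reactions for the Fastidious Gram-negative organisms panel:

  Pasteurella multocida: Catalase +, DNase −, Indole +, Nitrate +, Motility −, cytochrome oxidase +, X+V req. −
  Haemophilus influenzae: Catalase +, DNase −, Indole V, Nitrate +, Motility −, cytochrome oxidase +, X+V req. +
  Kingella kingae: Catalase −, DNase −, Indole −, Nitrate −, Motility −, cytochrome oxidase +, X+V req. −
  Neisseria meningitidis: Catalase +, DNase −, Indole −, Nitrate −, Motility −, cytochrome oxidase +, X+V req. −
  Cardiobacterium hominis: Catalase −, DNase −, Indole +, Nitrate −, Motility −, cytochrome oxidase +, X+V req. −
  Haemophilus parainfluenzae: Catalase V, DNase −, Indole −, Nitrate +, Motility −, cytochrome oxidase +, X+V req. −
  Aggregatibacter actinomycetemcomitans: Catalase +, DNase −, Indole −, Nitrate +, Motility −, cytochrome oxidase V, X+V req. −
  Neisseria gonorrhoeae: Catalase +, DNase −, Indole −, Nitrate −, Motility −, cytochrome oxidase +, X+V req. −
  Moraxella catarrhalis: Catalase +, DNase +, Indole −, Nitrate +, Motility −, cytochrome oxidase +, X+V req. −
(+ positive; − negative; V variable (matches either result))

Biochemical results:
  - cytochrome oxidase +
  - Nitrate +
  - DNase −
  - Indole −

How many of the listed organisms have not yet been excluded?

Indole −: excludes Pasteurella multocida, Cardiobacterium hominis — 7 left.
DNase −: excludes Moraxella catarrhalis — 6 left.
cytochrome oxidase +: all 6 remaining candidates are consistent.
Nitrate +: excludes Kingella kingae, Neisseria meningitidis, Neisseria gonorrhoeae — 3 left.
Still consistent: Aggregatibacter actinomycetemcomitans, Haemophilus influenzae, Haemophilus parainfluenzae.

3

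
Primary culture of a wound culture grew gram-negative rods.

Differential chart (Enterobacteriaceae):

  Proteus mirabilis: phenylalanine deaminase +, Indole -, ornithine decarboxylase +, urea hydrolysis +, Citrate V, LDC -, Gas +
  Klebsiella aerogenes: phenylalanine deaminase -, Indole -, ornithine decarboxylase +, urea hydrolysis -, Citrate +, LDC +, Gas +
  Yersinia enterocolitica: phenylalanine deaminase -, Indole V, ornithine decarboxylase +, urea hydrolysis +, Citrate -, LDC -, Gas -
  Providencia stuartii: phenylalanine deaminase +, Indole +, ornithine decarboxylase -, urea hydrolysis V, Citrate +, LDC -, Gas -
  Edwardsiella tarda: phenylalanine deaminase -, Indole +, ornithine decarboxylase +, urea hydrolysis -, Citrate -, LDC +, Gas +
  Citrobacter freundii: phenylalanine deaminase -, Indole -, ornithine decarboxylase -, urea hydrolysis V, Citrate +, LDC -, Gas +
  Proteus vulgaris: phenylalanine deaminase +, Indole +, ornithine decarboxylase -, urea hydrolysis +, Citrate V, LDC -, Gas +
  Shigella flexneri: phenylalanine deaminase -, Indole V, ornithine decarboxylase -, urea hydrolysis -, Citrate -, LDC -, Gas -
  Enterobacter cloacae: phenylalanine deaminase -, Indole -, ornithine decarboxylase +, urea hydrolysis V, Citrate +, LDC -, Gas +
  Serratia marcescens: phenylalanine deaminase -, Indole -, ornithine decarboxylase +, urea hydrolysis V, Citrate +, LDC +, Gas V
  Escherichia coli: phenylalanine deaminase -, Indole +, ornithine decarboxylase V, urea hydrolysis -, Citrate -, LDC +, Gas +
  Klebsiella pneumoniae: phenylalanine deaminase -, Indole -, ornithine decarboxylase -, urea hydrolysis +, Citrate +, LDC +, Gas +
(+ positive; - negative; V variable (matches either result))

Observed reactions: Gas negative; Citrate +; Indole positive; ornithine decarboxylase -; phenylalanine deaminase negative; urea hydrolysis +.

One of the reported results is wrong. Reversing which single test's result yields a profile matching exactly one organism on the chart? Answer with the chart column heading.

phenylalanine deaminase

As reported, no row in the chart matches all 6 reactions.
Reversing Gas → still no organism matches.
Reversing Indole → still no organism matches.
Reversing urea hydrolysis → still no organism matches.
Reversing Citrate → still no organism matches.
Reversing ornithine decarboxylase → still no organism matches.
Reversing phenylalanine deaminase (to +) → unique match: Providencia stuartii.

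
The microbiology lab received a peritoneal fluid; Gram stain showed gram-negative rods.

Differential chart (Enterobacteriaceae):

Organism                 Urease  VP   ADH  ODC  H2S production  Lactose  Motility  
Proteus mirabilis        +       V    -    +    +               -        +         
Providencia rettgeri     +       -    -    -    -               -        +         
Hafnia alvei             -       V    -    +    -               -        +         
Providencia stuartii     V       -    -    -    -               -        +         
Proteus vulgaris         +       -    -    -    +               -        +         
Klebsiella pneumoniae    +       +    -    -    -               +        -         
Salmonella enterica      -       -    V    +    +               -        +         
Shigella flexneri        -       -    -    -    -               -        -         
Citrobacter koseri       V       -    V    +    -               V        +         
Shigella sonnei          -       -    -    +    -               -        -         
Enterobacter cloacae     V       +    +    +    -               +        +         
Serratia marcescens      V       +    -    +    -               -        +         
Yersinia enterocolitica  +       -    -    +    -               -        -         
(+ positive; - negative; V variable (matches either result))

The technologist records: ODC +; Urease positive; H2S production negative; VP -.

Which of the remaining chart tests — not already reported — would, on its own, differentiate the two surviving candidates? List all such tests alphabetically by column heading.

H2S production -: excludes Proteus mirabilis, Proteus vulgaris, Salmonella enterica — 10 left.
ODC +: excludes Providencia rettgeri, Providencia stuartii, Klebsiella pneumoniae, Shigella flexneri — 6 left.
Urease +: excludes Hafnia alvei, Shigella sonnei — 4 left.
VP -: excludes Enterobacter cloacae, Serratia marcescens — 2 left.
Two candidates remain: Citrobacter koseri and Yersinia enterocolitica.
  ADH: V vs - — variable for at least one, does not separate.
  Lactose: V vs - — variable for at least one, does not separate.
  Motility: Citrobacter koseri +, Yersinia enterocolitica - — discriminates.

Motility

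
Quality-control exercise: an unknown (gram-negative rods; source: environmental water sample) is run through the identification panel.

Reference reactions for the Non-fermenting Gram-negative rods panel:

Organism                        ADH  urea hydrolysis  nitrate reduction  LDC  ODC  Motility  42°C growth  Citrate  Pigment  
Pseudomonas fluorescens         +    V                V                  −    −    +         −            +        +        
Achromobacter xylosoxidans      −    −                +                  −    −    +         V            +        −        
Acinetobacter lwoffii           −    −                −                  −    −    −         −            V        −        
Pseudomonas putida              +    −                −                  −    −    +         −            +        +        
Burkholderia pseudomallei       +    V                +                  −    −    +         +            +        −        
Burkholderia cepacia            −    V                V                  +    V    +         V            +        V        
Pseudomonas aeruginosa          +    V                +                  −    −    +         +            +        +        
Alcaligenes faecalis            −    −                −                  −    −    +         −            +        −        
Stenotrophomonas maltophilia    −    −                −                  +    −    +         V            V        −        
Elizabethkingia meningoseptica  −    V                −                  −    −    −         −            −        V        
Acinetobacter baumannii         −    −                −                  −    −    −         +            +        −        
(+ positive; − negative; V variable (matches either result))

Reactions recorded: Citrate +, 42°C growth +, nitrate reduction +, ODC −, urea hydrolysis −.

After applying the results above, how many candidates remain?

urea hydrolysis −: all 11 remaining candidates are consistent.
ODC −: all 11 remaining candidates are consistent.
Citrate +: excludes Elizabethkingia meningoseptica — 10 left.
42°C growth +: excludes Pseudomonas fluorescens, Acinetobacter lwoffii, Pseudomonas putida, Alcaligenes faecalis — 6 left.
nitrate reduction +: excludes Stenotrophomonas maltophilia, Acinetobacter baumannii — 4 left.
Still consistent: Achromobacter xylosoxidans, Burkholderia cepacia, Burkholderia pseudomallei, Pseudomonas aeruginosa.

4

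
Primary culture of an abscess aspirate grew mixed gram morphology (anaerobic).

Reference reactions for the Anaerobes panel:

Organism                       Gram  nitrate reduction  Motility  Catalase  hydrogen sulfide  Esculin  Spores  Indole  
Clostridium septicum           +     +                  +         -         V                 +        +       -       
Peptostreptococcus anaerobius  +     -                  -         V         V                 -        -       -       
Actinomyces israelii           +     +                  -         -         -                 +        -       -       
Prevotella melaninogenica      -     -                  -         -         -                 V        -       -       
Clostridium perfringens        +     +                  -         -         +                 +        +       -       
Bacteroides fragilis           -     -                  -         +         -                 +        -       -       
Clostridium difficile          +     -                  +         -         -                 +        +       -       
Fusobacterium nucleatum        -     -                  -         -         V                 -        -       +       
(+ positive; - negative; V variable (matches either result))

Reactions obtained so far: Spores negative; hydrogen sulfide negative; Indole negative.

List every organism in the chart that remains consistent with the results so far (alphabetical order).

hydrogen sulfide -: excludes Clostridium perfringens — 7 left.
Spores -: excludes Clostridium septicum, Clostridium difficile — 5 left.
Indole -: excludes Fusobacterium nucleatum — 4 left.

Actinomyces israelii, Bacteroides fragilis, Peptostreptococcus anaerobius, Prevotella melaninogenica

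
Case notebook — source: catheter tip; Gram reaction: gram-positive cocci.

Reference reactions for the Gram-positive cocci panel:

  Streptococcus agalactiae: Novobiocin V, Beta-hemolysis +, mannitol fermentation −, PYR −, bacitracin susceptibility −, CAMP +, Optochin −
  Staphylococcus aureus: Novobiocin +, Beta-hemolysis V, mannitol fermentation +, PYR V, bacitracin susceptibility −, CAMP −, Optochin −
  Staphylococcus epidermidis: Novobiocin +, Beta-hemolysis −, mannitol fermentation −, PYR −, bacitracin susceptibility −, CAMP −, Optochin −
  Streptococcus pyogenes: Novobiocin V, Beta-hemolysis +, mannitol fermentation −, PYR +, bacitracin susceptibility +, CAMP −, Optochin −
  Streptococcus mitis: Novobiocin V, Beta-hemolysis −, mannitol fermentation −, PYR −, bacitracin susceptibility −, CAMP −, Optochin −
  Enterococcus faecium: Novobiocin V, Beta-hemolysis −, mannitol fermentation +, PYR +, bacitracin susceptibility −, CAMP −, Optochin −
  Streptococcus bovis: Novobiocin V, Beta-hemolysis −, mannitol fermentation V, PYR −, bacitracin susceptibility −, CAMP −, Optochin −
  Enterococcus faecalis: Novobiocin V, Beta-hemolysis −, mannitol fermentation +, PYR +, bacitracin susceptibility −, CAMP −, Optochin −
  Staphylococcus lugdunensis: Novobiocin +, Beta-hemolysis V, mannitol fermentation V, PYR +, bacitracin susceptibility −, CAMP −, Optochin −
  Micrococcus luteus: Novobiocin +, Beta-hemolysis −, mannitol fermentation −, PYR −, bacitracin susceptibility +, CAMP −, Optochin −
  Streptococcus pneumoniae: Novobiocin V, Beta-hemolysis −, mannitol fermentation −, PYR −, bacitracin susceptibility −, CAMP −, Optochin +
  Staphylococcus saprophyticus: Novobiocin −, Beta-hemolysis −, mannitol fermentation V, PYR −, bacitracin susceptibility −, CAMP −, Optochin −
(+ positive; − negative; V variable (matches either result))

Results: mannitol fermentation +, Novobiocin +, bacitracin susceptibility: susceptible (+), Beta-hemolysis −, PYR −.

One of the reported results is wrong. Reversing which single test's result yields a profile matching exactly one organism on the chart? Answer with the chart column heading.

mannitol fermentation

As reported, no row in the chart matches all 5 reactions.
Reversing mannitol fermentation (to −) → unique match: Micrococcus luteus.
Reversing bacitracin susceptibility → 2 organisms match (not unique).
Reversing Beta-hemolysis → still no organism matches.
Reversing PYR → still no organism matches.
Reversing Novobiocin → still no organism matches.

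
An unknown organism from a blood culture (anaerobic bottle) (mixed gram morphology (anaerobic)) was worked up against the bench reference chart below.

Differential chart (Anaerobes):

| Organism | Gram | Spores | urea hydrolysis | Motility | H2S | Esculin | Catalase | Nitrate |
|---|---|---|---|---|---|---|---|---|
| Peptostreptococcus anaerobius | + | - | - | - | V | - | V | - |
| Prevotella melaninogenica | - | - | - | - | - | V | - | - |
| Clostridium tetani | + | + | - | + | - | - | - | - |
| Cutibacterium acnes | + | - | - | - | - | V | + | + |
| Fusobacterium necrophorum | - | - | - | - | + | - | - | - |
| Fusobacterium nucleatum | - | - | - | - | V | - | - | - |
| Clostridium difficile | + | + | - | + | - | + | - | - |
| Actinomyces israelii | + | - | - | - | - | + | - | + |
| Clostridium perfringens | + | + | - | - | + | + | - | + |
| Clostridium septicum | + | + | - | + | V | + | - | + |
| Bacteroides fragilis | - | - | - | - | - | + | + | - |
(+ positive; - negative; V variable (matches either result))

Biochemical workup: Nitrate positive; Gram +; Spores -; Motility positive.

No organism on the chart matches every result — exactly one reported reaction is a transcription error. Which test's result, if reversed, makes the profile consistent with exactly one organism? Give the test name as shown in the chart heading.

Spores

As reported, no row in the chart matches all 4 reactions.
Reversing Gram → still no organism matches.
Reversing Spores (to +) → unique match: Clostridium septicum.
Reversing Nitrate → still no organism matches.
Reversing Motility → 2 organisms match (not unique).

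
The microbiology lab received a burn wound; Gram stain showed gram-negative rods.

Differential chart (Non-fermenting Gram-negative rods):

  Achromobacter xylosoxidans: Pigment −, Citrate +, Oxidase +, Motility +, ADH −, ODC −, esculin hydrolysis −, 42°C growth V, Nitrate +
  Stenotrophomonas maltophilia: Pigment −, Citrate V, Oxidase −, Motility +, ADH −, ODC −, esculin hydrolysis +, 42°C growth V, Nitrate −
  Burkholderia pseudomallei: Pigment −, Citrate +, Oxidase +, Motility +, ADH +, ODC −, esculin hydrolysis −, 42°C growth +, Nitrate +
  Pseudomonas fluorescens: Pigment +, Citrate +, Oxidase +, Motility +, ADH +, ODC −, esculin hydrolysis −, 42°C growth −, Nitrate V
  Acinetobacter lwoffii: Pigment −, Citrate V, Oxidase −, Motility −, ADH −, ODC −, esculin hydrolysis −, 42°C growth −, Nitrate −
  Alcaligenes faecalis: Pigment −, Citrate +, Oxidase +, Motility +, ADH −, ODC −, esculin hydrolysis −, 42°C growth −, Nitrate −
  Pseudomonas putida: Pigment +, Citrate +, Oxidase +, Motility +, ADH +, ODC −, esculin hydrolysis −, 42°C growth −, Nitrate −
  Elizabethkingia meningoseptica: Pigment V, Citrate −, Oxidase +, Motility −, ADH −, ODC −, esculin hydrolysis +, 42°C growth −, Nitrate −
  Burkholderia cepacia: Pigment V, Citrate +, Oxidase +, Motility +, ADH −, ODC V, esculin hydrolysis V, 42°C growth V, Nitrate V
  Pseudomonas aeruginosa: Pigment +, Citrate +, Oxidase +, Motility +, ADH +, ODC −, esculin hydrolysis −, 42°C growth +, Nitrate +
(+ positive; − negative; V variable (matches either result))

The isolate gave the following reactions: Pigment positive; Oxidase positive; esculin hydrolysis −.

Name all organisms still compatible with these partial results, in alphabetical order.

Burkholderia cepacia, Pseudomonas aeruginosa, Pseudomonas fluorescens, Pseudomonas putida

esculin hydrolysis −: excludes Stenotrophomonas maltophilia, Elizabethkingia meningoseptica — 8 left.
Oxidase +: excludes Acinetobacter lwoffii — 7 left.
Pigment +: excludes Achromobacter xylosoxidans, Burkholderia pseudomallei, Alcaligenes faecalis — 4 left.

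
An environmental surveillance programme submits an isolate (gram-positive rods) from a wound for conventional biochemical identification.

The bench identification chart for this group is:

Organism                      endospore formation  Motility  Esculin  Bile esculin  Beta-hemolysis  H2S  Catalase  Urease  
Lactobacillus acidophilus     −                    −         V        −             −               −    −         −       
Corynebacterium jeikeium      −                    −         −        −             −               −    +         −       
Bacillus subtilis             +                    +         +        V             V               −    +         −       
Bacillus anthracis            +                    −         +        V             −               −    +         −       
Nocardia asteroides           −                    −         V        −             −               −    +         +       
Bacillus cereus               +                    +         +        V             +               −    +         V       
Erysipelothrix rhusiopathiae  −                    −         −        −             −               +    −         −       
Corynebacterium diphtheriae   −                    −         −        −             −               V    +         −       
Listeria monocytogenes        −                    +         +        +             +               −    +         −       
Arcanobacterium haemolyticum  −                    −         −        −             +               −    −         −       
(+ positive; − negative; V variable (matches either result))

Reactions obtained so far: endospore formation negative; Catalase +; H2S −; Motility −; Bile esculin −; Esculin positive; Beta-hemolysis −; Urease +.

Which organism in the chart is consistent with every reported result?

Nocardia asteroides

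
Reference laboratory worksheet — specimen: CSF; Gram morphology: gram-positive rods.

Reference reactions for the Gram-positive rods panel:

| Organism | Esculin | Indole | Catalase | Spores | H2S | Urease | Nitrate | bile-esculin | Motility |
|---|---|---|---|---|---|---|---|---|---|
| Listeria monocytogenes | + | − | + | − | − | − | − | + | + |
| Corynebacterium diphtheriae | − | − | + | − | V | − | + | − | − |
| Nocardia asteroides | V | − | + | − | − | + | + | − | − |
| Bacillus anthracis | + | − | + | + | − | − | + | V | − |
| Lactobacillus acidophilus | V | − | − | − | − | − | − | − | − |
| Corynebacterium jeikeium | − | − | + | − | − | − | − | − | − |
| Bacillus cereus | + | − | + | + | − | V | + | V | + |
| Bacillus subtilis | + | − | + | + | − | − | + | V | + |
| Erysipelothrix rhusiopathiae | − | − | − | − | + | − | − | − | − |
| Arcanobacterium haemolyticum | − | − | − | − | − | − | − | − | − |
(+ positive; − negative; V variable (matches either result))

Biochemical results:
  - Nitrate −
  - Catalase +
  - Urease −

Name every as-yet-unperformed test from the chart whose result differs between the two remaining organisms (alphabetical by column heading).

bile-esculin, Esculin, Motility

Nitrate −: excludes 5 organisms — 5 left.
Catalase +: excludes Lactobacillus acidophilus, Erysipelothrix rhusiopathiae, Arcanobacterium haemolyticum — 2 left.
Urease −: all 2 remaining candidates are consistent.
Two candidates remain: Corynebacterium jeikeium and Listeria monocytogenes.
  Esculin: Corynebacterium jeikeium −, Listeria monocytogenes + — discriminates.
  Indole: − vs − — same for both, does not separate.
  Spores: − vs − — same for both, does not separate.
  H2S: − vs − — same for both, does not separate.
  bile-esculin: Corynebacterium jeikeium −, Listeria monocytogenes + — discriminates.
  Motility: Corynebacterium jeikeium −, Listeria monocytogenes + — discriminates.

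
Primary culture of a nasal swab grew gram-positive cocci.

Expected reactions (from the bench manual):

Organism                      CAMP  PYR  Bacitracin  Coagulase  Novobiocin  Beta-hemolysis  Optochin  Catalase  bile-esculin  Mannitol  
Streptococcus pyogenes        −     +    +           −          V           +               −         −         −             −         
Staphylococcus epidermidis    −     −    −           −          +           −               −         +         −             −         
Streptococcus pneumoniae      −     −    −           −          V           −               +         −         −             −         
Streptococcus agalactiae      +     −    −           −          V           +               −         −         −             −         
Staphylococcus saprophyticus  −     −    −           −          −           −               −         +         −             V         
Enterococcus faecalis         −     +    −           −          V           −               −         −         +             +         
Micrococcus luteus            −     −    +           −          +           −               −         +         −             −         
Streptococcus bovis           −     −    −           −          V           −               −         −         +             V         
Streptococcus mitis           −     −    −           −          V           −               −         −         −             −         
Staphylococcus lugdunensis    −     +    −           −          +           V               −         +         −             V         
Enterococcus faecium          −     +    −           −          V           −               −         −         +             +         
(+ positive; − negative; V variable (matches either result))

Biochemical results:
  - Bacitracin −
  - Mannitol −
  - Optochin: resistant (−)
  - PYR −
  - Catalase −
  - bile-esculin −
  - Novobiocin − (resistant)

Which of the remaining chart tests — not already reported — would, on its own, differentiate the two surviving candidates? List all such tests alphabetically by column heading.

Bacitracin −: excludes Streptococcus pyogenes, Micrococcus luteus — 9 left.
Mannitol −: excludes Enterococcus faecalis, Enterococcus faecium — 7 left.
PYR −: excludes Staphylococcus lugdunensis — 6 left.
Novobiocin −: excludes Staphylococcus epidermidis — 5 left.
bile-esculin −: excludes Streptococcus bovis — 4 left.
Catalase −: excludes Staphylococcus saprophyticus — 3 left.
Optochin −: excludes Streptococcus pneumoniae — 2 left.
Two candidates remain: Streptococcus agalactiae and Streptococcus mitis.
  CAMP: Streptococcus agalactiae +, Streptococcus mitis − — discriminates.
  Coagulase: − vs − — same for both, does not separate.
  Beta-hemolysis: Streptococcus agalactiae +, Streptococcus mitis − — discriminates.

Beta-hemolysis, CAMP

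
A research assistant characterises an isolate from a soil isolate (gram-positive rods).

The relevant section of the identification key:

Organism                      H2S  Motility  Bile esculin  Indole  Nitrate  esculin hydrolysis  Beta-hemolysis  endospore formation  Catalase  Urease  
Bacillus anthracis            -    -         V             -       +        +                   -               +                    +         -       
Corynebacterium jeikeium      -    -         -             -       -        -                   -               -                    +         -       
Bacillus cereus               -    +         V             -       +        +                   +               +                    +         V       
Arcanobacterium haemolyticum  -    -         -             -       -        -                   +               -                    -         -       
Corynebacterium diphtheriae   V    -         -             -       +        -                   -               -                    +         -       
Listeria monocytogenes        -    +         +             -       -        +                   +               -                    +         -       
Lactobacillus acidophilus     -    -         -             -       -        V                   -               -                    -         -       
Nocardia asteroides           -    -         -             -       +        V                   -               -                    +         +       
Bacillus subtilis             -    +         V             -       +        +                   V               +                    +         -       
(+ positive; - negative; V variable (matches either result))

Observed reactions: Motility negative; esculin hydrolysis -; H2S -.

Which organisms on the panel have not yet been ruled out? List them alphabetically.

esculin hydrolysis -: excludes Bacillus anthracis, Bacillus cereus, Listeria monocytogenes, Bacillus subtilis — 5 left.
H2S -: all 5 remaining candidates are consistent.
Motility -: all 5 remaining candidates are consistent.

Arcanobacterium haemolyticum, Corynebacterium diphtheriae, Corynebacterium jeikeium, Lactobacillus acidophilus, Nocardia asteroides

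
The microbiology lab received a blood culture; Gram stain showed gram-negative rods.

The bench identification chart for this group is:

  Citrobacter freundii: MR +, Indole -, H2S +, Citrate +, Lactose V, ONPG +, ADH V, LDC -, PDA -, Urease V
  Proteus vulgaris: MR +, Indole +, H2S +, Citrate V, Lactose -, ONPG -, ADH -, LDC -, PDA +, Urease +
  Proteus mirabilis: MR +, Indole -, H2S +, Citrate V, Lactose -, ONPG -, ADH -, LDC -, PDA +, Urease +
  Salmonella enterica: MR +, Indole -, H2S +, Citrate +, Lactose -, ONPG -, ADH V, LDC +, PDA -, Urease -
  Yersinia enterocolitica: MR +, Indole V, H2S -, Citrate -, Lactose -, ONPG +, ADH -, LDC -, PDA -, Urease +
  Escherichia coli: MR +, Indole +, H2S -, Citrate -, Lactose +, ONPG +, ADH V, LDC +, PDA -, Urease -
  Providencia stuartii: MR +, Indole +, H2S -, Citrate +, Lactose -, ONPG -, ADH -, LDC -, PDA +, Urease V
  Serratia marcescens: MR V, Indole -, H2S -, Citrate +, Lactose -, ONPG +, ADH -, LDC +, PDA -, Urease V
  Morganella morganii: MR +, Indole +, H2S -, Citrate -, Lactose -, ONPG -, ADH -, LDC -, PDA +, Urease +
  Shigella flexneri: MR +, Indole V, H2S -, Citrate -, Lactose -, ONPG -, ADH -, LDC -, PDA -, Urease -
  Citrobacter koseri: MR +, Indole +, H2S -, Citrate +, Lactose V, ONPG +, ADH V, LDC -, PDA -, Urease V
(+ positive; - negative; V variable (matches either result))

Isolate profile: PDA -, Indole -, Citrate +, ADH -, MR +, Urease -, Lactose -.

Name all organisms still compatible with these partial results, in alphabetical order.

Urease -: excludes Proteus vulgaris, Proteus mirabilis, Yersinia enterocolitica, Morganella morganii — 7 left.
Citrate +: excludes Escherichia coli, Shigella flexneri — 5 left.
MR +: all 5 remaining candidates are consistent.
Lactose -: all 5 remaining candidates are consistent.
PDA -: excludes Providencia stuartii — 4 left.
ADH -: all 4 remaining candidates are consistent.
Indole -: excludes Citrobacter koseri — 3 left.

Citrobacter freundii, Salmonella enterica, Serratia marcescens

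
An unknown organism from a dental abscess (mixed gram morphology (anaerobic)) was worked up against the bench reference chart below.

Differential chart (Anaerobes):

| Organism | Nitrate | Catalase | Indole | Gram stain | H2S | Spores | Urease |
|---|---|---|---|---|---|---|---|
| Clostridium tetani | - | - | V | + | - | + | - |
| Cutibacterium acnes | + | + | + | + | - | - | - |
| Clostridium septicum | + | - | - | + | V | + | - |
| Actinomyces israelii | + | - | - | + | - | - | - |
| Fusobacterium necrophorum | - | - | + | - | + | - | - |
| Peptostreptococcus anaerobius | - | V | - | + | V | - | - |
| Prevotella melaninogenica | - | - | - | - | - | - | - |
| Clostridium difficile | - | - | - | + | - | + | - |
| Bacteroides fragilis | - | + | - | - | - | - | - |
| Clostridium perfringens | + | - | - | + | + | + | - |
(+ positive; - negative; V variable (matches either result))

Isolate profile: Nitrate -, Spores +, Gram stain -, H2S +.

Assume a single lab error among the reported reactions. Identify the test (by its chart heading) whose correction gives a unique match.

Spores

As reported, no row in the chart matches all 4 reactions.
Reversing Gram stain → still no organism matches.
Reversing Spores (to -) → unique match: Fusobacterium necrophorum.
Reversing H2S → still no organism matches.
Reversing Nitrate → still no organism matches.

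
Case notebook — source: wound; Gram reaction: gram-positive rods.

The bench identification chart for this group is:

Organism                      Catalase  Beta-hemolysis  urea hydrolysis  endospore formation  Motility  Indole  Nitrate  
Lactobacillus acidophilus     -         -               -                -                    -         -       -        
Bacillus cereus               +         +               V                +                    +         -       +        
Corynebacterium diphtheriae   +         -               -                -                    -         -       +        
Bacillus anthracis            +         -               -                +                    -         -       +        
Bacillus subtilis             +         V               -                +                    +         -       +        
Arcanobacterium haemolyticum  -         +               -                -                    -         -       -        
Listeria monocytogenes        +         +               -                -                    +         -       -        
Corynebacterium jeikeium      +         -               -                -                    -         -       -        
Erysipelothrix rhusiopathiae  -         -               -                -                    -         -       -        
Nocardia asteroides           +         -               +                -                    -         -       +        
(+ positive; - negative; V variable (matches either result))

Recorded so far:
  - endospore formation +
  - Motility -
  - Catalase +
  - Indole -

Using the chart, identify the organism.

Catalase +: excludes Lactobacillus acidophilus, Arcanobacterium haemolyticum, Erysipelothrix rhusiopathiae — 7 left.
Motility -: excludes Bacillus cereus, Bacillus subtilis, Listeria monocytogenes — 4 left.
endospore formation +: excludes Corynebacterium diphtheriae, Corynebacterium jeikeium, Nocardia asteroides — 1 left.
Indole -: the one remaining candidate is consistent.

Bacillus anthracis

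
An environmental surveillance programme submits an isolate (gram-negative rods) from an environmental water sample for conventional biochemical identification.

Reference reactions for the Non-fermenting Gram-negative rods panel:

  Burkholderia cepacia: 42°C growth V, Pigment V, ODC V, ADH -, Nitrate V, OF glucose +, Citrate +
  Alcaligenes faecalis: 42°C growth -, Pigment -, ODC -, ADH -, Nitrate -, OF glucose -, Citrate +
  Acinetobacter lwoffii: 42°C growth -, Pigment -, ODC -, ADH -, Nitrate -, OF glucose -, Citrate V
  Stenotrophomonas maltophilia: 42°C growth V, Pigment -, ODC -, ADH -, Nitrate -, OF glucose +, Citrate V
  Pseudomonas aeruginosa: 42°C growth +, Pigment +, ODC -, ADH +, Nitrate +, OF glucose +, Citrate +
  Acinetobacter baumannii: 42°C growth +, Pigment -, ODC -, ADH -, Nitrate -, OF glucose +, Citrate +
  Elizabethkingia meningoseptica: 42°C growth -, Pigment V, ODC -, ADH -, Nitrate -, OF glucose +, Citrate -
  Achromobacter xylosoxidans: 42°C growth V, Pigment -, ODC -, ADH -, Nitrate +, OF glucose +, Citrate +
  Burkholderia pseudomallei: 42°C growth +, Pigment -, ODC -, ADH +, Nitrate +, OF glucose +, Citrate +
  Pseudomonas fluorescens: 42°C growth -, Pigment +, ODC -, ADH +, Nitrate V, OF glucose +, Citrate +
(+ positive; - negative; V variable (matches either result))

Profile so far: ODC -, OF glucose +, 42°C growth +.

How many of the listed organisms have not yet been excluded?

42°C growth +: excludes Alcaligenes faecalis, Acinetobacter lwoffii, Elizabethkingia meningoseptica, Pseudomonas fluorescens — 6 left.
ODC -: all 6 remaining candidates are consistent.
OF glucose +: all 6 remaining candidates are consistent.
Still consistent: Achromobacter xylosoxidans, Acinetobacter baumannii, Burkholderia cepacia, Burkholderia pseudomallei, Pseudomonas aeruginosa, Stenotrophomonas maltophilia.

6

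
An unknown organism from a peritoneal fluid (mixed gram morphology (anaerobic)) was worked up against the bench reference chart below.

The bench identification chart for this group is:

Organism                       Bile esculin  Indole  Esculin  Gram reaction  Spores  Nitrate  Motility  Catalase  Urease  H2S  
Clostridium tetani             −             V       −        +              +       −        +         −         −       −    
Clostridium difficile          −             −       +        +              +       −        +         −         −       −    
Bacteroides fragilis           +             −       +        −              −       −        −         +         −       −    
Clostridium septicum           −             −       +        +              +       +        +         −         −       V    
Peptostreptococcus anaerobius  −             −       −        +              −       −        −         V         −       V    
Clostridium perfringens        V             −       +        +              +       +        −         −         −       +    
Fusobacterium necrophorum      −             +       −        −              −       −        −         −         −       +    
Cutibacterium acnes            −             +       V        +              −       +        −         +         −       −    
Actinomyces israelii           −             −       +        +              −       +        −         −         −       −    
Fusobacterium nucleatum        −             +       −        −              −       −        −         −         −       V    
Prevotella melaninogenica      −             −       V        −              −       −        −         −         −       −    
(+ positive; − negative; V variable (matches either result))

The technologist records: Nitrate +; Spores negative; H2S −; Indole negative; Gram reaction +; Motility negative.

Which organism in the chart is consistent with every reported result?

Spores −: excludes Clostridium tetani, Clostridium difficile, Clostridium septicum, Clostridium perfringens — 7 left.
Motility −: all 7 remaining candidates are consistent.
H2S −: excludes Fusobacterium necrophorum — 6 left.
Indole −: excludes Cutibacterium acnes, Fusobacterium nucleatum — 4 left.
Gram reaction +: excludes Bacteroides fragilis, Prevotella melaninogenica — 2 left.
Nitrate +: excludes Peptostreptococcus anaerobius — 1 left.

Actinomyces israelii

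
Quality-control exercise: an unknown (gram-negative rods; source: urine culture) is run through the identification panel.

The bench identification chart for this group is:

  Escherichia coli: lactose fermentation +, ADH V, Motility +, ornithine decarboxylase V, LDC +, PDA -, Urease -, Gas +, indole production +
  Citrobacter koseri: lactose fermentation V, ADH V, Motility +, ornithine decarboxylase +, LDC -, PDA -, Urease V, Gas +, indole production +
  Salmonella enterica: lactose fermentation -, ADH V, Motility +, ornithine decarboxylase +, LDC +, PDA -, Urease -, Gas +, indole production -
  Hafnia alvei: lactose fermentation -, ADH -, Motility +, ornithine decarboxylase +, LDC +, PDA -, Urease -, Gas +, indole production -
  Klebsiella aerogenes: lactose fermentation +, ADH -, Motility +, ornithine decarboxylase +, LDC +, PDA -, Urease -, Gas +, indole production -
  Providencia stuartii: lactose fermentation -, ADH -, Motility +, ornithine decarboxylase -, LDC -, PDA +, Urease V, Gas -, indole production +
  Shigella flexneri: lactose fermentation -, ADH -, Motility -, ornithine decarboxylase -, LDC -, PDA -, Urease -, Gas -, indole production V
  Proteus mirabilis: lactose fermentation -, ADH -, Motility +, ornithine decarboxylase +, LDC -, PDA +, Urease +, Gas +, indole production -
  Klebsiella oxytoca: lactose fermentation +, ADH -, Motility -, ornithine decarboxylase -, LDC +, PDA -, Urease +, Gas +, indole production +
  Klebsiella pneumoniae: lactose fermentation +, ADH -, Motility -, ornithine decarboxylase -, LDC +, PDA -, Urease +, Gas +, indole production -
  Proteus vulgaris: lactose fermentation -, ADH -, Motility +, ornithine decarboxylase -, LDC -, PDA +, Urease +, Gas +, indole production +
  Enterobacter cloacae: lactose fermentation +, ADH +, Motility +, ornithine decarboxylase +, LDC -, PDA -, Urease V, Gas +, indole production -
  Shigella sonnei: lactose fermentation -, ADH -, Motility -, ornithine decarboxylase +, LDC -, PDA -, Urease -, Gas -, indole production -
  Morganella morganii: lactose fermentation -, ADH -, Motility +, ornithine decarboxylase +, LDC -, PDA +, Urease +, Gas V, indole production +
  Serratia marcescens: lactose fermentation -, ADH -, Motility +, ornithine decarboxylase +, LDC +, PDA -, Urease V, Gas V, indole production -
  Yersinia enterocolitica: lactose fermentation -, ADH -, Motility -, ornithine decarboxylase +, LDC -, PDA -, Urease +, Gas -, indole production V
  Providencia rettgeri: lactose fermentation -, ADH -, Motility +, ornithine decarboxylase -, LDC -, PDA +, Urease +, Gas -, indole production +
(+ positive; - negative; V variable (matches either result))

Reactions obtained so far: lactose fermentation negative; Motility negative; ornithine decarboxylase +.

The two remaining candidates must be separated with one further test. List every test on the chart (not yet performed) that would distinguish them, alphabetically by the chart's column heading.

Motility -: excludes 12 organisms — 5 left.
lactose fermentation -: excludes Klebsiella oxytoca, Klebsiella pneumoniae — 3 left.
ornithine decarboxylase +: excludes Shigella flexneri — 2 left.
Two candidates remain: Shigella sonnei and Yersinia enterocolitica.
  ADH: - vs - — same for both, does not separate.
  LDC: - vs - — same for both, does not separate.
  PDA: - vs - — same for both, does not separate.
  Urease: Shigella sonnei -, Yersinia enterocolitica + — discriminates.
  Gas: - vs - — same for both, does not separate.
  indole production: - vs V — variable for at least one, does not separate.

Urease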